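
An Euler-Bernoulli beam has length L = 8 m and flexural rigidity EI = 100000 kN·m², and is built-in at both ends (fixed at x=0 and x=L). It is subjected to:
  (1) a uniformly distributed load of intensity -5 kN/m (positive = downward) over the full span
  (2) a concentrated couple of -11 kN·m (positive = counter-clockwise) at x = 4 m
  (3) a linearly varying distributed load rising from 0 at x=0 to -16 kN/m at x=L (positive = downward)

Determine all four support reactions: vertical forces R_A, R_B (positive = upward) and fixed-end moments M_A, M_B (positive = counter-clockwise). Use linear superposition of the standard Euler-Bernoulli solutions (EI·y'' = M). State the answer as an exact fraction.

R_A = -3301/80 kN, M_A = -1271/20 kN·m, R_B = -5019/80 kN, M_B = 4507/60 kN·m

Load 1 — uniform load w=-5 kN/m over full span:
  R_A = wL/2 = (-5)·8/2 = -20 kN
  M_A = wL²/12 = (-5)·8²/12 = -80/3 kN·m
  R_B = wL/2 = (-5)·8/2 = -20 kN
  M_B = -wL²/12 = -(-5)·8²/12 = 80/3 kN·m
Load 2 — applied couple M₀=-11 kN·m at a=4 m (b=L-a=4):
  R_A = 6M₀ab/L³ = 6·(-11)·4·4/8³ = -33/16 kN
  M_A = M₀b(2a-b)/L² = (-11)·4·(2·4-4)/8² = -11/4 kN·m
  R_B = -6M₀ab/L³ = -6·(-11)·4·4/8³ = 33/16 kN
  M_B = M₀a(2b-a)/L² = (-11)·4·(2·4-4)/8² = -11/4 kN·m
Load 3 — triangular load w₀=-16 kN/m (0→w₀ over full span):
  R_A = 3w₀L/20 = 3·(-16)·8/20 = -96/5 kN
  M_A = w₀L²/30 = (-16)·8²/30 = -512/15 kN·m
  R_B = 7w₀L/20 = 7·(-16)·8/20 = -224/5 kN
  M_B = -w₀L²/20 = -(-16)·8²/20 = 256/5 kN·m
Superposition: R_A = -3301/80 kN, M_A = -1271/20 kN·m, R_B = -5019/80 kN, M_B = 4507/60 kN·m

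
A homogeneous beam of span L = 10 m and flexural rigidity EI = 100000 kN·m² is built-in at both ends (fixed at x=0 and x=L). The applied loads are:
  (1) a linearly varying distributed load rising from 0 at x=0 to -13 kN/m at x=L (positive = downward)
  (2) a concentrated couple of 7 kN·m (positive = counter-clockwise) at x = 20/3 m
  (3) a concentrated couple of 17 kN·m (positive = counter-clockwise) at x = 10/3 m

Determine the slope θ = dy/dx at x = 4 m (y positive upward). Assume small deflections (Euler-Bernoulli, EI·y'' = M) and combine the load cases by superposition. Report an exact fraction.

θ(4) = 271/750000 rad

Load 1 — triangular load w₀=-13 kN/m (0→w₀ over full span):
  θ_1 = -w₀(2x(L-x)(L-2x)(x+2L)+x²(L-x)²)/(120LEI) = -(-13)·(2·4·(10-4)·(10-2·4)·(4+2·10)+4²·(10-4)²)/(120·10·100000) = 39/125000 rad
Load 2 — applied couple M₀=7 kN·m at a=20/3 m (b=L-a=10/3):
  θ_2 = (R_Ax²/2 - M_Ax)/EI  [x≤a] with R_A=14/15, M_A=7/3 = ((14/15)·4²/2 - (7/3)·4)/100000 = -7/375000 rad
Load 3 — applied couple M₀=17 kN·m at a=10/3 m (b=L-a=20/3):
  θ_3 = (R_Ax²/2 - M_Ax - M₀(x-a))/EI  [x>a] with R_A=34/15, M_A=0 = ((34/15)·4²/2 - 0·4 - 17·(4-(10/3)))/100000 = 17/250000 rad
Superposition: θ = Σ θ_i = 271/750000 rad ≈ 0.000361 rad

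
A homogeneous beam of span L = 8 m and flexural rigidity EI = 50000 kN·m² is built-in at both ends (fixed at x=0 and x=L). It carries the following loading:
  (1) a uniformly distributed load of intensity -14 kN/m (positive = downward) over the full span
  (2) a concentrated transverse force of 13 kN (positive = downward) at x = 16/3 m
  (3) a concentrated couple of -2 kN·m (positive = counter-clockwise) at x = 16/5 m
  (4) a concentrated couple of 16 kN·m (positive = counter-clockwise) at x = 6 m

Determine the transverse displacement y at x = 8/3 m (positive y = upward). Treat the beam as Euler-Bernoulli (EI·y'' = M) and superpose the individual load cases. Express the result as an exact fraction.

y(8/3) = 308578/170859375 m

Load 1 — uniform load w=-14 kN/m over full span:
  y_1 = -wx²(L-x)²/(24EI) = -(-14)·(8/3)²·(8-(8/3))²/(24·50000) = 1792/759375 m
Load 2 — point force P=13 kN at a=16/3 m (b=L-a=8/3):
  y_2 = -Pb²x²(3aL-(3a+b)x)/(6L³EI)  [x≤a] = -13·(8/3)²·(8/3)²·(3·(16/3)·8-(3·(16/3)+(8/3))·(8/3))/(6·8³·50000) = -2288/6834375 m
Load 3 — applied couple M₀=-2 kN·m at a=16/5 m (b=L-a=24/5):
  y_3 = (R_Ax³/6 - M_Ax²/2)/EI  [x≤a] with R_A=-9/25, M_A=-6/25 = ((-9/25)·(8/3)³/6 - (-6/25)·(8/3)²/2)/50000 = -4/703125 m
Load 4 — applied couple M₀=16 kN·m at a=6 m (b=L-a=2):
  y_4 = (R_Ax³/6 - M_Ax²/2)/EI  [x≤a] with R_A=9/4, M_A=5 = ((9/4)·(8/3)³/6 - 5·(8/3)²/2)/50000 = -2/9375 m
Superposition: y = Σ y_i = 308578/170859375 m ≈ 0.001806 m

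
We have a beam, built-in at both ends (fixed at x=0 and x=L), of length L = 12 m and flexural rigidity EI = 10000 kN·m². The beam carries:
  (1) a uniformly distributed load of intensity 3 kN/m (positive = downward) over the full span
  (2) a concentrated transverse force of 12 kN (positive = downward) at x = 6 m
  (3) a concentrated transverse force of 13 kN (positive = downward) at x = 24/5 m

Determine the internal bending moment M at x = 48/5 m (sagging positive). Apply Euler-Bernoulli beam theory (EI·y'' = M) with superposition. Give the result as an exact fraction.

Load 1 — uniform load w=3 kN/m over full span:
  M_1 = wLx/2 - wL²/12 - wx²/2 = 3·12·(48/5)/2 - 3·12²/12 - 3·(48/5)²/2 = -36/25 kN·m
Load 2 — point force P=12 kN at a=6 m (b=L-a=6):
  M_2 = Pa²(a+3b)(L-x)/L³ - Pa²b/L²  [x>a] = 12·6²·(6+3·6)·(12-(48/5))/12³ - 12·6²·6/12² = -18/5 kN·m
Load 3 — point force P=13 kN at a=24/5 m (b=L-a=36/5):
  M_3 = Pa²(a+3b)(L-x)/L³ - Pa²b/L²  [x>a] = 13·(24/5)²·((24/5)+3·(36/5))·(12-(48/5))/12³ - 13·(24/5)²·(36/5)/12² = -2496/625 kN·m
Superposition: M = Σ M_i = -5646/625 kN·m ≈ -9.033600 kN·m

M(48/5) = -5646/625 kN·m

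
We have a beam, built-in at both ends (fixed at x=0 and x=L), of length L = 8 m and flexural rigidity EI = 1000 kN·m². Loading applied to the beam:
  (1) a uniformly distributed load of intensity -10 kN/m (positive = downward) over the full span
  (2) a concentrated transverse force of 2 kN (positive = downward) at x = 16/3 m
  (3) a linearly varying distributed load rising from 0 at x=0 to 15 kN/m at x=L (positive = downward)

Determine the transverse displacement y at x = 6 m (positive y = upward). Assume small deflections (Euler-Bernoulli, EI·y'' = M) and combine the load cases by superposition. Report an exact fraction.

y(6) = 1253/162000 m

Load 1 — uniform load w=-10 kN/m over full span:
  y_1 = -wx²(L-x)²/(24EI) = -(-10)·6²·(8-6)²/(24·1000) = 3/50 m
Load 2 — point force P=2 kN at a=16/3 m (b=L-a=8/3):
  y_2 = -Pa²(L-x)²(3bL-(3b+a)(L-x))/(6L³EI)  [x>a] = -2·(16/3)²·(8-6)²·(3·(8/3)·8-(3·(8/3)+(16/3))·(8-6))/(6·8³·1000) = -28/10125 m
Load 3 — triangular load w₀=15 kN/m (0→w₀ over full span):
  y_3 = -w₀x²(L-x)²(x+2L)/(120LEI) = -15·6²·(8-6)²·(6+2·8)/(120·8·1000) = -99/2000 m
Superposition: y = Σ y_i = 1253/162000 m ≈ 0.007735 m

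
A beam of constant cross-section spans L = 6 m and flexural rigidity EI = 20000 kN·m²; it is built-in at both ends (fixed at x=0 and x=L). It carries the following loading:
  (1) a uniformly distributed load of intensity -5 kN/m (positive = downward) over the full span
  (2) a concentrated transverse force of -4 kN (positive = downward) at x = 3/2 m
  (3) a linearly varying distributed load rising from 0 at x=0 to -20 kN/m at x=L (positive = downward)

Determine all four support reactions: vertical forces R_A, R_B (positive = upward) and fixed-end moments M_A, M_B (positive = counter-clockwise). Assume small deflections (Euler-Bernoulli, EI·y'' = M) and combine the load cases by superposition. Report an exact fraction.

R_A = -291/8 kN, M_A = -339/8 kN·m, R_B = -461/8 kN, M_B = 417/8 kN·m

Load 1 — uniform load w=-5 kN/m over full span:
  R_A = wL/2 = (-5)·6/2 = -15 kN
  M_A = wL²/12 = (-5)·6²/12 = -15 kN·m
  R_B = wL/2 = (-5)·6/2 = -15 kN
  M_B = -wL²/12 = -(-5)·6²/12 = 15 kN·m
Load 2 — point force P=-4 kN at a=3/2 m (b=L-a=9/2):
  R_A = Pb²(3a+b)/L³ = (-4)·(9/2)²·(3·(3/2)+(9/2))/6³ = -27/8 kN
  M_A = Pab²/L² = (-4)·(3/2)·(9/2)²/6² = -27/8 kN·m
  R_B = Pa²(a+3b)/L³ = (-4)·(3/2)²·((3/2)+3·(9/2))/6³ = -5/8 kN
  M_B = -Pa²b/L² = -(-4)·(3/2)²·(9/2)/6² = 9/8 kN·m
Load 3 — triangular load w₀=-20 kN/m (0→w₀ over full span):
  R_A = 3w₀L/20 = 3·(-20)·6/20 = -18 kN
  M_A = w₀L²/30 = (-20)·6²/30 = -24 kN·m
  R_B = 7w₀L/20 = 7·(-20)·6/20 = -42 kN
  M_B = -w₀L²/20 = -(-20)·6²/20 = 36 kN·m
Superposition: R_A = -291/8 kN, M_A = -339/8 kN·m, R_B = -461/8 kN, M_B = 417/8 kN·m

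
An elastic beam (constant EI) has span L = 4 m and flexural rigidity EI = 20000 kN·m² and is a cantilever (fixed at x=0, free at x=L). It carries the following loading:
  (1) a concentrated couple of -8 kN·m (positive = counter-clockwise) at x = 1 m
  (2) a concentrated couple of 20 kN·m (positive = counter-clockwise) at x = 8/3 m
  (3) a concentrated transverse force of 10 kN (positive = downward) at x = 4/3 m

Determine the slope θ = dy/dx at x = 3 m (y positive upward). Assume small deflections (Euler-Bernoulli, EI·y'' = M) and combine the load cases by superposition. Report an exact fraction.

Load 1 — applied couple M₀=-8 kN·m at a=1 m (b=L-a=3):
  θ_1 = M₀a/EI  [x>a] = (-8)·1/20000 = -1/2500 rad
Load 2 — applied couple M₀=20 kN·m at a=8/3 m (b=L-a=4/3):
  θ_2 = M₀a/EI  [x>a] = 20·(8/3)/20000 = 1/375 rad
Load 3 — point force P=10 kN at a=4/3 m (b=L-a=8/3):
  θ_3 = -Pa²/(2EI)  [x>a] = -10·(4/3)²/(2·20000) = -1/2250 rad
Superposition: θ = Σ θ_i = 41/22500 rad ≈ 0.001822 rad

θ(3) = 41/22500 rad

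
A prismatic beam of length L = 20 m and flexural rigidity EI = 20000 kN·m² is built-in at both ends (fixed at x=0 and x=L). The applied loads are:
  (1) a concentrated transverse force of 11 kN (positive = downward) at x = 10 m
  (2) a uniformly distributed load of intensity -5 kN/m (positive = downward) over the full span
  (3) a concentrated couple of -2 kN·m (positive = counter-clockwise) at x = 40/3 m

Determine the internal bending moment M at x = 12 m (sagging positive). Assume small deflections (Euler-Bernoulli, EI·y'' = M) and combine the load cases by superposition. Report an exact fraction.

Load 1 — point force P=11 kN at a=10 m (b=L-a=10):
  M_1 = Pa²(a+3b)(L-x)/L³ - Pa²b/L²  [x>a] = 11·10²·(10+3·10)·(20-12)/20³ - 11·10²·10/20² = 33/2 kN·m
Load 2 — uniform load w=-5 kN/m over full span:
  M_2 = wLx/2 - wL²/12 - wx²/2 = (-5)·20·12/2 - (-5)·20²/12 - (-5)·12²/2 = -220/3 kN·m
Load 3 — applied couple M₀=-2 kN·m at a=40/3 m (b=L-a=20/3):
  M_3 = R_Ax - M_A  [x≤a] with R_A=-2/15, M_A=-2/3 = (-2/15)·12 - (-2/3) = -14/15 kN·m
Superposition: M = Σ M_i = -1733/30 kN·m ≈ -57.766667 kN·m

M(12) = -1733/30 kN·m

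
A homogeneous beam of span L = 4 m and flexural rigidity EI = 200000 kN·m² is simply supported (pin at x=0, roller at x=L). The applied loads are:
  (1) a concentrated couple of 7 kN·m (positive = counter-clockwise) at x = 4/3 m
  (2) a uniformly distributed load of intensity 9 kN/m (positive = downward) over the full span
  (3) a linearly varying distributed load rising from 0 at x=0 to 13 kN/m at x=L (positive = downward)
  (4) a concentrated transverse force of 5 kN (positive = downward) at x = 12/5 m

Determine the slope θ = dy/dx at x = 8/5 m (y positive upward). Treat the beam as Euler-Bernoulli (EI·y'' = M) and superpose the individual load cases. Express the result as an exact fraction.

θ(8/5) = -36751/562500000 rad

Load 1 — applied couple M₀=7 kN·m at a=4/3 m (b=L-a=8/3):
  θ_1 = (M₀x²/(2L)-M₀(x-a)+C₁)/EI  [x>a] with C₁=M₀(3b²-L²)/(6L)=14/9 = (7·(8/5)²/(2·4)-7·((8/5)-(4/3))+(14/9))/200000 = 217/22500000 rad
Load 2 — uniform load w=9 kN/m over full span:
  θ_2 = -w(L³-6Lx²+4x³)/(24EI) = -9·(4³-6·4·(8/5)²+4·(8/5)³)/(24·200000) = -111/3125000 rad
Load 3 — triangular load w₀=13 kN/m (0→w₀ over full span):
  θ_3 = -w₀(7L⁴-30L²x²+15x⁴)/(360LEI) = -13·(7·4⁴-30·4²·(8/5)²+15·(8/5)⁴)/(360·4·200000) = -4199/140625000 rad
Load 4 — point force P=5 kN at a=12/5 m (b=L-a=8/5):
  θ_4 = -Pb(L²-b²-3x²)/(6LEI)  [x≤a] = -5·(8/5)·(4²-(8/5)²-3·(8/5)²)/(6·4·200000) = -3/312500 rad
Superposition: θ = Σ θ_i = -36751/562500000 rad ≈ -0.000065 rad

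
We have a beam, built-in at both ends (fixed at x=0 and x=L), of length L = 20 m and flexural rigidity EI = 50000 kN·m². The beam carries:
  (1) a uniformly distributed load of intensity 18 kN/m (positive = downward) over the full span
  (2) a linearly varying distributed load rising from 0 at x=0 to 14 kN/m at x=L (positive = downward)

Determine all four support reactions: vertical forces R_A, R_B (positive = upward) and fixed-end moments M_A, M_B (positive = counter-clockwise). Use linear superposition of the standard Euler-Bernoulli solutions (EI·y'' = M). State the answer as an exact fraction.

Load 1 — uniform load w=18 kN/m over full span:
  R_A = wL/2 = 18·20/2 = 180 kN
  M_A = wL²/12 = 18·20²/12 = 600 kN·m
  R_B = wL/2 = 18·20/2 = 180 kN
  M_B = -wL²/12 = -18·20²/12 = -600 kN·m
Load 2 — triangular load w₀=14 kN/m (0→w₀ over full span):
  R_A = 3w₀L/20 = 3·14·20/20 = 42 kN
  M_A = w₀L²/30 = 14·20²/30 = 560/3 kN·m
  R_B = 7w₀L/20 = 7·14·20/20 = 98 kN
  M_B = -w₀L²/20 = -14·20²/20 = -280 kN·m
Superposition: R_A = 222 kN, M_A = 2360/3 kN·m, R_B = 278 kN, M_B = -880 kN·m

R_A = 222 kN, M_A = 2360/3 kN·m, R_B = 278 kN, M_B = -880 kN·m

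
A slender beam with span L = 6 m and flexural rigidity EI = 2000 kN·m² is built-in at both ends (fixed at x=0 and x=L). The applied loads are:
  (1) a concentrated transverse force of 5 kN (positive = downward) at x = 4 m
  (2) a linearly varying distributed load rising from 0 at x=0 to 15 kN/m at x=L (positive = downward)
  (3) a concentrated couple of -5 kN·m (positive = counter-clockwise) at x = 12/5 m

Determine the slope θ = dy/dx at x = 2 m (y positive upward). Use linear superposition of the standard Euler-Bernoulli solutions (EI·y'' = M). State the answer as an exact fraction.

Load 1 — point force P=5 kN at a=4 m (b=L-a=2):
  θ_1 = -Pb²x(2aL-(3a+b)x)/(2L³EI)  [x≤a] = -5·2²·2·(2·4·6-(3·4+2)·2)/(2·6³·2000) = -1/1080 rad
Load 2 — triangular load w₀=15 kN/m (0→w₀ over full span):
  θ_2 = -w₀(2x(L-x)(L-2x)(x+2L)+x²(L-x)²)/(120LEI) = -15·(2·2·(6-2)·(6-2·2)·(2+2·6)+2²·(6-2)²)/(120·6·2000) = -2/375 rad
Load 3 — applied couple M₀=-5 kN·m at a=12/5 m (b=L-a=18/5):
  θ_3 = (R_Ax²/2 - M_Ax)/EI  [x≤a] with R_A=-6/5, M_A=-3/5 = ((-6/5)·2²/2 - (-3/5)·2)/2000 = -3/5000 rad
Superposition: θ = Σ θ_i = -463/67500 rad ≈ -0.006859 rad

θ(2) = -463/67500 rad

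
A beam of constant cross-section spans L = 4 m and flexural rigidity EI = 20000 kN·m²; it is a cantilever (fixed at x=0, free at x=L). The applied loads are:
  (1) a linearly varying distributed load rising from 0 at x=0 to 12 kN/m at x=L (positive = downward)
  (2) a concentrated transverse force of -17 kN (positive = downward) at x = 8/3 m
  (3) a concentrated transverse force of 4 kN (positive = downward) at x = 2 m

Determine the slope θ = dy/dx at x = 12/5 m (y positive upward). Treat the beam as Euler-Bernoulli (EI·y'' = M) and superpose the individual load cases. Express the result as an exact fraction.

Load 1 — triangular load w₀=12 kN/m (0→w₀ over full span):
  θ_1 = (w₀Lx²/4-w₀L²x/3-w₀x⁴/(24L))/EI = (12·4·(12/5)²/4-12·4²·(12/5)/3-12·(12/5)⁴/(24·4))/20000 = -1731/390625 rad
Load 2 — point force P=-17 kN at a=8/3 m (b=L-a=4/3):
  θ_2 = -Px(2a-x)/(2EI)  [x≤a] = -(-17)·(12/5)·(2·(8/3)-(12/5))/(2·20000) = 187/62500 rad
Load 3 — point force P=4 kN at a=2 m (b=L-a=2):
  θ_3 = -Pa²/(2EI)  [x>a] = -4·2²/(2·20000) = -1/2500 rad
Superposition: θ = Σ θ_i = -1437/781250 rad ≈ -0.001839 rad

θ(12/5) = -1437/781250 rad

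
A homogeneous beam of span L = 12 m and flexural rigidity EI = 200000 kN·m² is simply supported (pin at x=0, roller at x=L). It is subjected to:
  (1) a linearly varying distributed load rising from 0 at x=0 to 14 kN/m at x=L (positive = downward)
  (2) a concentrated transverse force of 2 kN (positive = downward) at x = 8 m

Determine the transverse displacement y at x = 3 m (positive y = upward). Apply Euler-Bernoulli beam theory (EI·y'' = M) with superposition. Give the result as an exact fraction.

Load 1 — triangular load w₀=14 kN/m (0→w₀ over full span):
  y_1 = -w₀x(7L⁴-10L²x²+3x⁴)/(360LEI) = -14·3·(7·12⁴-10·12²·3²+3·3⁴)/(360·12·200000) = -20601/3200000 m
Load 2 — point force P=2 kN at a=8 m (b=L-a=4):
  y_2 = -Pbx(L²-b²-x²)/(6LEI)  [x≤a] = -2·4·3·(12²-4²-3²)/(6·12·200000) = -119/600000 m
Superposition: y = Σ y_i = -63707/9600000 m ≈ -0.006636 m

y(3) = -63707/9600000 m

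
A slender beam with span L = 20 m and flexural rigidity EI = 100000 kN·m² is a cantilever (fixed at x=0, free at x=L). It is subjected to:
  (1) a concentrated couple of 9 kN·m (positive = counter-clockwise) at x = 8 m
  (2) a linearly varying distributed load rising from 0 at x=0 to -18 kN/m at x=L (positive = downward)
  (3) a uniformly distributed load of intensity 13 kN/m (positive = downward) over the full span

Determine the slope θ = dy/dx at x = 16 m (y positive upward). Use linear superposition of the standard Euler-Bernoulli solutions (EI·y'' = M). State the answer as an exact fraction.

Load 1 — applied couple M₀=9 kN·m at a=8 m (b=L-a=12):
  θ_1 = M₀a/EI  [x>a] = 9·8/100000 = 9/12500 rad
Load 2 — triangular load w₀=-18 kN/m (0→w₀ over full span):
  θ_2 = (w₀Lx²/4-w₀L²x/3-w₀x⁴/(24L))/EI = ((-18)·20·16²/4-(-18)·20²·16/3-(-18)·16⁴/(24·20))/100000 = 2784/15625 rad
Load 3 — uniform load w=13 kN/m over full span:
  θ_3 = -wx(x²-3Lx+3L²)/(6EI) = -13·16·(16²-3·20·16+3·20²)/(6·100000) = -1612/9375 rad
Superposition: θ = Σ θ_i = 1303/187500 rad ≈ 0.006949 rad

θ(16) = 1303/187500 rad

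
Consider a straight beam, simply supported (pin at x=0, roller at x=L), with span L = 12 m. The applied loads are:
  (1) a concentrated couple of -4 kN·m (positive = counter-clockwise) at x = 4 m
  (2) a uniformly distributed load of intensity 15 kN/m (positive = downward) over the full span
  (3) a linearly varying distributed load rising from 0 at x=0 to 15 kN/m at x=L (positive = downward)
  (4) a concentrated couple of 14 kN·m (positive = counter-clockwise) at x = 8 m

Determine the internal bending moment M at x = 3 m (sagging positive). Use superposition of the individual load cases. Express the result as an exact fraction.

M(3) = 2315/8 kN·m

Load 1 — applied couple M₀=-4 kN·m at a=4 m (b=L-a=8):
  M_1 = M₀x/L  [x≤a] = (-4)·3/12 = -1 kN·m
Load 2 — uniform load w=15 kN/m over full span:
  M_2 = wx(L-x)/2 = 15·3·(12-3)/2 = 405/2 kN·m
Load 3 — triangular load w₀=15 kN/m (0→w₀ over full span):
  M_3 = w₀Lx/6 - w₀x³/(6L) = 15·12·3/6 - 15·3³/(6·12) = 675/8 kN·m
Load 4 — applied couple M₀=14 kN·m at a=8 m (b=L-a=4):
  M_4 = M₀x/L  [x≤a] = 14·3/12 = 7/2 kN·m
Superposition: M = Σ M_i = 2315/8 kN·m ≈ 289.375000 kN·m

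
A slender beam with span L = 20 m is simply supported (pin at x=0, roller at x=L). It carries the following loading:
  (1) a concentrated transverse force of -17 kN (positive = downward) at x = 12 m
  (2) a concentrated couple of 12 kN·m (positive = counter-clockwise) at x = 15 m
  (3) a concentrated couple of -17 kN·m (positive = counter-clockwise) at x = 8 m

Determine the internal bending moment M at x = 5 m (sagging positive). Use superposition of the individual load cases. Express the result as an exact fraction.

Load 1 — point force P=-17 kN at a=12 m (b=L-a=8):
  M_1 = Pbx/L  [x≤a] = (-17)·8·5/20 = -34 kN·m
Load 2 — applied couple M₀=12 kN·m at a=15 m (b=L-a=5):
  M_2 = M₀x/L  [x≤a] = 12·5/20 = 3 kN·m
Load 3 — applied couple M₀=-17 kN·m at a=8 m (b=L-a=12):
  M_3 = M₀x/L  [x≤a] = (-17)·5/20 = -17/4 kN·m
Superposition: M = Σ M_i = -141/4 kN·m ≈ -35.250000 kN·m

M(5) = -141/4 kN·m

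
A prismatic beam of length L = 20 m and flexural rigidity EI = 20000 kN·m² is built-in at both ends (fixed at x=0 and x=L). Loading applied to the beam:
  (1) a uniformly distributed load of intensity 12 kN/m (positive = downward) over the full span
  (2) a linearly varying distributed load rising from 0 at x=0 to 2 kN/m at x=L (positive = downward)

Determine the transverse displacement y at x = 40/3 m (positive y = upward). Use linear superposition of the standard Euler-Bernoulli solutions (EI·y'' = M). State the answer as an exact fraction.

y(40/3) = -784/3645 m

Load 1 — uniform load w=12 kN/m over full span:
  y_1 = -wx²(L-x)²/(24EI) = -12·(40/3)²·(20-(40/3))²/(24·20000) = -16/81 m
Load 2 — triangular load w₀=2 kN/m (0→w₀ over full span):
  y_2 = -w₀x²(L-x)²(x+2L)/(120LEI) = -2·(40/3)²·(20-(40/3))²·((40/3)+2·20)/(120·20·20000) = -64/3645 m
Superposition: y = Σ y_i = -784/3645 m ≈ -0.215089 m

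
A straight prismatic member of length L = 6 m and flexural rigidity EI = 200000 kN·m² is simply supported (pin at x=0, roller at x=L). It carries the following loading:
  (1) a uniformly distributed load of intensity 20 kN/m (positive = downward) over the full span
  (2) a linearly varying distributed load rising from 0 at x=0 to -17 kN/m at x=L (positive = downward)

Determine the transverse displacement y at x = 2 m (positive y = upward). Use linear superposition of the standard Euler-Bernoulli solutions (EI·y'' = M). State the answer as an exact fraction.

y(2) = -97/112500 m

Load 1 — uniform load w=20 kN/m over full span:
  y_1 = -wx(L³-2Lx²+x³)/(24EI) = -20·2·(6³-2·6·2²+2³)/(24·200000) = -11/7500 m
Load 2 — triangular load w₀=-17 kN/m (0→w₀ over full span):
  y_2 = -w₀x(7L⁴-10L²x²+3x⁴)/(360LEI) = -(-17)·2·(7·6⁴-10·6²·2²+3·2⁴)/(360·6·200000) = 17/28125 m
Superposition: y = Σ y_i = -97/112500 m ≈ -0.000862 m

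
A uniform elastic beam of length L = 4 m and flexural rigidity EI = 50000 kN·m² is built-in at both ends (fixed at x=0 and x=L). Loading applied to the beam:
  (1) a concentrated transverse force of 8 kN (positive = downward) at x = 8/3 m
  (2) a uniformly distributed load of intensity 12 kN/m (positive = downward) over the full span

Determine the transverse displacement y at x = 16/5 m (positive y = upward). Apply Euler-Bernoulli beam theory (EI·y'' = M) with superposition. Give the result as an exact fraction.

Load 1 — point force P=8 kN at a=8/3 m (b=L-a=4/3):
  y_1 = -Pa²(L-x)²(3bL-(3b+a)(L-x))/(6L³EI)  [x>a] = -8·(8/3)²·(4-(16/5))²·(3·(4/3)·4-(3·(4/3)+(8/3))·(4-(16/5)))/(6·4³·50000) = -128/6328125 m
Load 2 — uniform load w=12 kN/m over full span:
  y_2 = -wx²(L-x)²/(24EI) = -12·(16/5)²·(4-(16/5))²/(24·50000) = -128/1953125 m
Superposition: y = Σ y_i = -13568/158203125 m ≈ -0.000086 m

y(16/5) = -13568/158203125 m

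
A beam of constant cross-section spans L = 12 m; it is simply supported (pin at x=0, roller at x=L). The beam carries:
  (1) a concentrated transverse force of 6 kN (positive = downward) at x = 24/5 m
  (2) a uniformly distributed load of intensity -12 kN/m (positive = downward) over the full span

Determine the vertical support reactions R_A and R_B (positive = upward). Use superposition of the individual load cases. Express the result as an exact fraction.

Load 1 — point force P=6 kN at a=24/5 m (b=L-a=36/5):
  R_A = Pb/L = 6·(36/5)/12 = 18/5 kN
  R_B = Pa/L = 6·(24/5)/12 = 12/5 kN
Load 2 — uniform load w=-12 kN/m over full span:
  R_A = wL/2 = (-12)·12/2 = -72 kN
  R_B = wL/2 = (-12)·12/2 = -72 kN
Superposition: R_A = -342/5 kN, R_B = -348/5 kN

R_A = -342/5 kN, R_B = -348/5 kN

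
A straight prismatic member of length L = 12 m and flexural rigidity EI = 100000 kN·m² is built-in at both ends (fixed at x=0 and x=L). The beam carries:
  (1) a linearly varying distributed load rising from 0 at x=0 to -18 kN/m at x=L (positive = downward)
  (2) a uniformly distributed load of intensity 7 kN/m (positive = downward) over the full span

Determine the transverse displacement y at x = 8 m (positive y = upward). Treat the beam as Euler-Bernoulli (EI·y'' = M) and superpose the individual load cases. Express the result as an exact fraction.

y(8) = 52/46875 m

Load 1 — triangular load w₀=-18 kN/m (0→w₀ over full span):
  y_1 = -w₀x²(L-x)²(x+2L)/(120LEI) = -(-18)·8²·(12-8)²·(8+2·12)/(120·12·100000) = 64/15625 m
Load 2 — uniform load w=7 kN/m over full span:
  y_2 = -wx²(L-x)²/(24EI) = -7·8²·(12-8)²/(24·100000) = -28/9375 m
Superposition: y = Σ y_i = 52/46875 m ≈ 0.001109 m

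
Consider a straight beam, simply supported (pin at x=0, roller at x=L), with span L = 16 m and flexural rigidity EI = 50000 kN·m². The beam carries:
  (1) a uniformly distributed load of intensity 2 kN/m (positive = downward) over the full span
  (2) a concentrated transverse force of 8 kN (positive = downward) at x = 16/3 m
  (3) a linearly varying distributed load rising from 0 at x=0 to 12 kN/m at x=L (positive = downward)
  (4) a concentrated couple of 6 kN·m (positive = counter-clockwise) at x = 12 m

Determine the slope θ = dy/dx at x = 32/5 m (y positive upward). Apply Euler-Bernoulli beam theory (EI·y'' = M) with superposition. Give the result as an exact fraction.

θ(32/5) = -24345613/2531250000 rad

Load 1 — uniform load w=2 kN/m over full span:
  θ_1 = -w(L³-6Lx²+4x³)/(24EI) = -2·(16³-6·16·(32/5)²+4·(32/5)³)/(24·50000) = -2368/1171875 rad
Load 2 — point force P=8 kN at a=16/3 m (b=L-a=32/3):
  θ_2 = -Pa(2L²-6Lx+3x²+a²)/(6LEI)  [x>a] = -8·(16/3)·(2·16²-6·16·(32/5)+3·(32/5)²+(16/3)²)/(6·16·50000) = -2752/6328125 rad
Load 3 — triangular load w₀=12 kN/m (0→w₀ over full span):
  θ_3 = -w₀(7L⁴-30L²x²+15x⁴)/(360LEI) = -12·(7·16⁴-30·16²·(32/5)²+15·(32/5)⁴)/(360·16·50000) = -41344/5859375 rad
Load 4 — applied couple M₀=6 kN·m at a=12 m (b=L-a=4):
  θ_4 = (M₀x²/(2L)+C₁)/EI  [x≤a] with C₁=M₀(3b²-L²)/(6L)=-13 = (6·(32/5)²/(2·16)+(-13))/50000 = -133/1250000 rad
Superposition: θ = Σ θ_i = -24345613/2531250000 rad ≈ -0.009618 rad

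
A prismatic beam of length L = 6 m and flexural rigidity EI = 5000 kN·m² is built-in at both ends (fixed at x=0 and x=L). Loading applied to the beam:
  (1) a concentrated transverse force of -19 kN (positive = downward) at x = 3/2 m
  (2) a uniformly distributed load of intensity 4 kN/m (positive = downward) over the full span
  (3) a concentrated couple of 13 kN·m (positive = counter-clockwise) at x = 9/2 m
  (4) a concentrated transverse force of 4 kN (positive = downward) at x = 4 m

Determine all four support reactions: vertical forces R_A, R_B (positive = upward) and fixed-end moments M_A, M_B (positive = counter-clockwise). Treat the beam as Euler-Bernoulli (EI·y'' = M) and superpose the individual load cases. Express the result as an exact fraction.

R_A = -481/864 kN, M_A = 521/288 kN·m, R_B = 8257/864 kN, M_B = -3643/288 kN·m

Load 1 — point force P=-19 kN at a=3/2 m (b=L-a=9/2):
  R_A = Pb²(3a+b)/L³ = (-19)·(9/2)²·(3·(3/2)+(9/2))/6³ = -513/32 kN
  M_A = Pab²/L² = (-19)·(3/2)·(9/2)²/6² = -513/32 kN·m
  R_B = Pa²(a+3b)/L³ = (-19)·(3/2)²·((3/2)+3·(9/2))/6³ = -95/32 kN
  M_B = -Pa²b/L² = -(-19)·(3/2)²·(9/2)/6² = 171/32 kN·m
Load 2 — uniform load w=4 kN/m over full span:
  R_A = wL/2 = 4·6/2 = 12 kN
  M_A = wL²/12 = 4·6²/12 = 12 kN·m
  R_B = wL/2 = 4·6/2 = 12 kN
  M_B = -wL²/12 = -4·6²/12 = -12 kN·m
Load 3 — applied couple M₀=13 kN·m at a=9/2 m (b=L-a=3/2):
  R_A = 6M₀ab/L³ = 6·13·(9/2)·(3/2)/6³ = 39/16 kN
  M_A = M₀b(2a-b)/L² = 13·(3/2)·(2·(9/2)-(3/2))/6² = 65/16 kN·m
  R_B = -6M₀ab/L³ = -6·13·(9/2)·(3/2)/6³ = -39/16 kN
  M_B = M₀a(2b-a)/L² = 13·(9/2)·(2·(3/2)-(9/2))/6² = -39/16 kN·m
Load 4 — point force P=4 kN at a=4 m (b=L-a=2):
  R_A = Pb²(3a+b)/L³ = 4·2²·(3·4+2)/6³ = 28/27 kN
  M_A = Pab²/L² = 4·4·2²/6² = 16/9 kN·m
  R_B = Pa²(a+3b)/L³ = 4·4²·(4+3·2)/6³ = 80/27 kN
  M_B = -Pa²b/L² = -4·4²·2/6² = -32/9 kN·m
Superposition: R_A = -481/864 kN, M_A = 521/288 kN·m, R_B = 8257/864 kN, M_B = -3643/288 kN·m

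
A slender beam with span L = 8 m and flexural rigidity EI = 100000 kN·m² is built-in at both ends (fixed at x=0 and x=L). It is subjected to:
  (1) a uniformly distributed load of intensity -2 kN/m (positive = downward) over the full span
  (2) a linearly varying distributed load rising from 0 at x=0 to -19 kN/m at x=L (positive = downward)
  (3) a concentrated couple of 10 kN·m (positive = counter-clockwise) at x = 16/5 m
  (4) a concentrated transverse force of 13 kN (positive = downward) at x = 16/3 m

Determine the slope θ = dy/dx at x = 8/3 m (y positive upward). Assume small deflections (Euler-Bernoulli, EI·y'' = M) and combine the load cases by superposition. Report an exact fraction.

θ(8/3) = 167/506250 rad

Load 1 — uniform load w=-2 kN/m over full span:
  θ_1 = -wx(L-x)(L-2x)/(12EI) = -(-2)·(8/3)·(8-(8/3))·(8-2·(8/3))/(12·100000) = 16/253125 rad
Load 2 — triangular load w₀=-19 kN/m (0→w₀ over full span):
  θ_2 = -w₀(2x(L-x)(L-2x)(x+2L)+x²(L-x)²)/(120LEI) = -(-19)·(2·(8/3)·(8-(8/3))·(8-2·(8/3))·((8/3)+2·8)+(8/3)²·(8-(8/3))²)/(120·8·100000) = 1216/3796875 rad
Load 3 — applied couple M₀=10 kN·m at a=16/5 m (b=L-a=24/5):
  θ_3 = (R_Ax²/2 - M_Ax)/EI  [x≤a] with R_A=9/5, M_A=6/5 = ((9/5)·(8/3)²/2 - (6/5)·(8/3))/100000 = 1/31250 rad
Load 4 — point force P=13 kN at a=16/3 m (b=L-a=8/3):
  θ_4 = -Pb²x(2aL-(3a+b)x)/(2L³EI)  [x≤a] = -13·(8/3)²·(8/3)·(2·(16/3)·8-(3·(16/3)+(8/3))·(8/3))/(2·8³·100000) = -13/151875 rad
Superposition: θ = Σ θ_i = 167/506250 rad ≈ 0.000330 rad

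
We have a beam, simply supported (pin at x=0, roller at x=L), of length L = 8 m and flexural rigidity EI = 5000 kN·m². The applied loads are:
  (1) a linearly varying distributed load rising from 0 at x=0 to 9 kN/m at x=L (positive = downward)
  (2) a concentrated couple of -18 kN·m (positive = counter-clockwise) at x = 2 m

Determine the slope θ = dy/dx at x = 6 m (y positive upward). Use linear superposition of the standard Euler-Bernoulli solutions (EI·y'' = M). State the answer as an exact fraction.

Load 1 — triangular load w₀=9 kN/m (0→w₀ over full span):
  θ_1 = -w₀(7L⁴-30L²x²+15x⁴)/(360LEI) = -9·(7·8⁴-30·8²·6²+15·6⁴)/(360·8·5000) = 1313/100000 rad
Load 2 — applied couple M₀=-18 kN·m at a=2 m (b=L-a=6):
  θ_2 = (M₀x²/(2L)-M₀(x-a)+C₁)/EI  [x>a] with C₁=M₀(3b²-L²)/(6L)=-33/2 = ((-18)·6²/(2·8)-(-18)·(6-2)+(-33/2))/5000 = 3/1000 rad
Superposition: θ = Σ θ_i = 1613/100000 rad ≈ 0.016130 rad

θ(6) = 1613/100000 rad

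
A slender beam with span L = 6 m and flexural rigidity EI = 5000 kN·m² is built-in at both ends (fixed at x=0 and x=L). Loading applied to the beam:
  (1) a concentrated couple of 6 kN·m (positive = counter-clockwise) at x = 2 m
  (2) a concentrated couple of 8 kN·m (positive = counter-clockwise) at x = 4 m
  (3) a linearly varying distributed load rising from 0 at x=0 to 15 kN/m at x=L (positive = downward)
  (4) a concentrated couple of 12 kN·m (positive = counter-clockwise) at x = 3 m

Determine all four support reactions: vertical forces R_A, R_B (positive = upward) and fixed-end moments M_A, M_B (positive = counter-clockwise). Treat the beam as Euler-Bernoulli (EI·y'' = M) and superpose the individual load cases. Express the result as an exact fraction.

Load 1 — applied couple M₀=6 kN·m at a=2 m (b=L-a=4):
  R_A = 6M₀ab/L³ = 6·6·2·4/6³ = 4/3 kN
  M_A = M₀b(2a-b)/L² = 6·4·(2·2-4)/6² = 0 kN·m
  R_B = -6M₀ab/L³ = -6·6·2·4/6³ = -4/3 kN
  M_B = M₀a(2b-a)/L² = 6·2·(2·4-2)/6² = 2 kN·m
Load 2 — applied couple M₀=8 kN·m at a=4 m (b=L-a=2):
  R_A = 6M₀ab/L³ = 6·8·4·2/6³ = 16/9 kN
  M_A = M₀b(2a-b)/L² = 8·2·(2·4-2)/6² = 8/3 kN·m
  R_B = -6M₀ab/L³ = -6·8·4·2/6³ = -16/9 kN
  M_B = M₀a(2b-a)/L² = 8·4·(2·2-4)/6² = 0 kN·m
Load 3 — triangular load w₀=15 kN/m (0→w₀ over full span):
  R_A = 3w₀L/20 = 3·15·6/20 = 27/2 kN
  M_A = w₀L²/30 = 15·6²/30 = 18 kN·m
  R_B = 7w₀L/20 = 7·15·6/20 = 63/2 kN
  M_B = -w₀L²/20 = -15·6²/20 = -27 kN·m
Load 4 — applied couple M₀=12 kN·m at a=3 m (b=L-a=3):
  R_A = 6M₀ab/L³ = 6·12·3·3/6³ = 3 kN
  M_A = M₀b(2a-b)/L² = 12·3·(2·3-3)/6² = 3 kN·m
  R_B = -6M₀ab/L³ = -6·12·3·3/6³ = -3 kN
  M_B = M₀a(2b-a)/L² = 12·3·(2·3-3)/6² = 3 kN·m
Superposition: R_A = 353/18 kN, M_A = 71/3 kN·m, R_B = 457/18 kN, M_B = -22 kN·m

R_A = 353/18 kN, M_A = 71/3 kN·m, R_B = 457/18 kN, M_B = -22 kN·m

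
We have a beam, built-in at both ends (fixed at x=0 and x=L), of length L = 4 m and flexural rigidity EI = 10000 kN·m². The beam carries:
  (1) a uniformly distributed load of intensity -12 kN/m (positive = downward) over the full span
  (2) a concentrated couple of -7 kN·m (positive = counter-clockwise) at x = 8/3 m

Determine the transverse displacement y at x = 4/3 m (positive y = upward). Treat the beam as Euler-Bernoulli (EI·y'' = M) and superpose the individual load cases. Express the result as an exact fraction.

Load 1 — uniform load w=-12 kN/m over full span:
  y_1 = -wx²(L-x)²/(24EI) = -(-12)·(4/3)²·(4-(4/3))²/(24·10000) = 32/50625 m
Load 2 — applied couple M₀=-7 kN·m at a=8/3 m (b=L-a=4/3):
  y_2 = (R_Ax³/6 - M_Ax²/2)/EI  [x≤a] with R_A=-7/3, M_A=-7/3 = ((-7/3)·(4/3)³/6 - (-7/3)·(4/3)²/2)/10000 = 7/60750 m
Superposition: y = Σ y_i = 227/303750 m ≈ 0.000747 m

y(4/3) = 227/303750 m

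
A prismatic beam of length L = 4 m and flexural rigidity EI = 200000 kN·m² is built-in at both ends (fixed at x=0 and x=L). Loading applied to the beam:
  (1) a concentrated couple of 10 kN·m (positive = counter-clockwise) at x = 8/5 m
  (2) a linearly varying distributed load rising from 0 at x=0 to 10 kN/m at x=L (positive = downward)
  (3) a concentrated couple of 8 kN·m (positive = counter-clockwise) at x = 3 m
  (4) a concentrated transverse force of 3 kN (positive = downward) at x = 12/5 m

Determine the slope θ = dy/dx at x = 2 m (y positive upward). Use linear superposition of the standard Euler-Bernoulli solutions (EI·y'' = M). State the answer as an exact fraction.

θ(2) = -169/150000000 rad

Load 1 — applied couple M₀=10 kN·m at a=8/5 m (b=L-a=12/5):
  θ_1 = (R_Ax²/2 - M_Ax - M₀(x-a))/EI  [x>a] with R_A=18/5, M_A=6/5 = ((18/5)·2²/2 - (6/5)·2 - 10·(2-(8/5)))/200000 = 1/250000 rad
Load 2 — triangular load w₀=10 kN/m (0→w₀ over full span):
  θ_2 = -w₀(2x(L-x)(L-2x)(x+2L)+x²(L-x)²)/(120LEI) = -10·(2·2·(4-2)·(4-2·2)·(2+2·4)+2²·(4-2)²)/(120·4·200000) = -1/600000 rad
Load 3 — applied couple M₀=8 kN·m at a=3 m (b=L-a=1):
  θ_3 = (R_Ax²/2 - M_Ax)/EI  [x≤a] with R_A=9/4, M_A=5/2 = ((9/4)·2²/2 - (5/2)·2)/200000 = -1/400000 rad
Load 4 — point force P=3 kN at a=12/5 m (b=L-a=8/5):
  θ_4 = -Pb²x(2aL-(3a+b)x)/(2L³EI)  [x≤a] = -3·(8/5)²·2·(2·(12/5)·4-(3·(12/5)+(8/5))·2)/(2·4³·200000) = -3/3125000 rad
Superposition: θ = Σ θ_i = -169/150000000 rad ≈ -0.000001 rad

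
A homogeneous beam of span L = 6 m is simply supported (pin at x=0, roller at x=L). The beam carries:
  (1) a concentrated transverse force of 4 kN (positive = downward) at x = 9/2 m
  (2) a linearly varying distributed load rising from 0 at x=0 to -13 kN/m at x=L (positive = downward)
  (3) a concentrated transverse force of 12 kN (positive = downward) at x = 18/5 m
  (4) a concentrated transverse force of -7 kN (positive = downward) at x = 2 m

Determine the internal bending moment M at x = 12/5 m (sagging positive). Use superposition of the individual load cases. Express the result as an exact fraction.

M(12/5) = -2586/125 kN·m

Load 1 — point force P=4 kN at a=9/2 m (b=L-a=3/2):
  M_1 = Pbx/L  [x≤a] = 4·(3/2)·(12/5)/6 = 12/5 kN·m
Load 2 — triangular load w₀=-13 kN/m (0→w₀ over full span):
  M_2 = w₀Lx/6 - w₀x³/(6L) = (-13)·6·(12/5)/6 - (-13)·(12/5)³/(6·6) = -3276/125 kN·m
Load 3 — point force P=12 kN at a=18/5 m (b=L-a=12/5):
  M_3 = Pbx/L  [x≤a] = 12·(12/5)·(12/5)/6 = 288/25 kN·m
Load 4 — point force P=-7 kN at a=2 m (b=L-a=4):
  M_4 = Pa(L-x)/L  [x>a] = (-7)·2·(6-(12/5))/6 = -42/5 kN·m
Superposition: M = Σ M_i = -2586/125 kN·m ≈ -20.688000 kN·m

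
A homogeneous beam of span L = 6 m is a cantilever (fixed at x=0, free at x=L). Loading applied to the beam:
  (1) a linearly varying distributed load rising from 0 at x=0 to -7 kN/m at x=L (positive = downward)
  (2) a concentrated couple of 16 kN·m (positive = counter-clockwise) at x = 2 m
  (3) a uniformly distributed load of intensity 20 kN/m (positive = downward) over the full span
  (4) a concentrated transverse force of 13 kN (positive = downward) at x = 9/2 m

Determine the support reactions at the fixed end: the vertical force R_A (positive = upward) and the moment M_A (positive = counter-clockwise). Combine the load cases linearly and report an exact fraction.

R_A = 112 kN, M_A = 637/2 kN·m

Load 1 — triangular load w₀=-7 kN/m (0→w₀ over full span):
  R_A = w₀L/2 = (-7)·6/2 = -21 kN
  M_A = w₀L²/3 = (-7)·6²/3 = -84 kN·m
Load 2 — applied couple M₀=16 kN·m at a=2 m (b=L-a=4):
  R_A = 0 kN
  M_A = -M₀ = -16 kN·m
Load 3 — uniform load w=20 kN/m over full span:
  R_A = wL = 20·6 = 120 kN
  M_A = wL²/2 = 20·6²/2 = 360 kN·m
Load 4 — point force P=13 kN at a=9/2 m (b=L-a=3/2):
  R_A = P = 13 kN
  M_A = Pa = 13·(9/2) = 117/2 kN·m
Superposition: R_A = 112 kN, M_A = 637/2 kN·m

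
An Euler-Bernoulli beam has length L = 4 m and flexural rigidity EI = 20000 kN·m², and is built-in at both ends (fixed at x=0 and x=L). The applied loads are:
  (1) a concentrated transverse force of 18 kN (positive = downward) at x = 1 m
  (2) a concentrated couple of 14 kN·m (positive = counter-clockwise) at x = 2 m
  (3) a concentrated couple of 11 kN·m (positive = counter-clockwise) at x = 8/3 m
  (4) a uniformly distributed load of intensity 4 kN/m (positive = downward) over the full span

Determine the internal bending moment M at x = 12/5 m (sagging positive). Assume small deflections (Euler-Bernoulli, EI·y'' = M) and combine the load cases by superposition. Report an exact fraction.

Load 1 — point force P=18 kN at a=1 m (b=L-a=3):
  M_1 = Pa²(a+3b)(L-x)/L³ - Pa²b/L²  [x>a] = 18·1²·(1+3·3)·(4-(12/5))/4³ - 18·1²·3/4² = 9/8 kN·m
Load 2 — applied couple M₀=14 kN·m at a=2 m (b=L-a=2):
  M_2 = R_Ax - M_A - M₀  [x>a] with R_A=21/4, M_A=7/2 = (21/4)·(12/5) - (7/2) - 14 = -49/10 kN·m
Load 3 — applied couple M₀=11 kN·m at a=8/3 m (b=L-a=4/3):
  M_3 = R_Ax - M_A  [x≤a] with R_A=11/3, M_A=11/3 = (11/3)·(12/5) - (11/3) = 77/15 kN·m
Load 4 — uniform load w=4 kN/m over full span:
  M_4 = wLx/2 - wL²/12 - wx²/2 = 4·4·(12/5)/2 - 4·4²/12 - 4·(12/5)²/2 = 176/75 kN·m
Superposition: M = Σ M_i = 741/200 kN·m ≈ 3.705000 kN·m

M(12/5) = 741/200 kN·m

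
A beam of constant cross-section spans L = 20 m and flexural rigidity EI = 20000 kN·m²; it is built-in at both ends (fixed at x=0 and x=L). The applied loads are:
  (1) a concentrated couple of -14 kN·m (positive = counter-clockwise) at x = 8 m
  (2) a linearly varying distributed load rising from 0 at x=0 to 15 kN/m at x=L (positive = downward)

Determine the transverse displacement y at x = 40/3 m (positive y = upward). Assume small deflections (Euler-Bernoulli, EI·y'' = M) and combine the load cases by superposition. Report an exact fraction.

y(40/3) = -20378/151875 m

Load 1 — applied couple M₀=-14 kN·m at a=8 m (b=L-a=12):
  y_1 = (R_Ax³/6 - M_Ax²/2 - M₀(x-a)²/2)/EI  [x>a] with R_A=-126/125, M_A=-42/25 = ((-126/125)·(40/3)³/6 - (-42/25)·(40/3)²/2 - (-14)·((40/3)-8)²/2)/20000 = -14/5625 m
Load 2 — triangular load w₀=15 kN/m (0→w₀ over full span):
  y_2 = -w₀x²(L-x)²(x+2L)/(120LEI) = -15·(40/3)²·(20-(40/3))²·((40/3)+2·20)/(120·20·20000) = -32/243 m
Superposition: y = Σ y_i = -20378/151875 m ≈ -0.134176 m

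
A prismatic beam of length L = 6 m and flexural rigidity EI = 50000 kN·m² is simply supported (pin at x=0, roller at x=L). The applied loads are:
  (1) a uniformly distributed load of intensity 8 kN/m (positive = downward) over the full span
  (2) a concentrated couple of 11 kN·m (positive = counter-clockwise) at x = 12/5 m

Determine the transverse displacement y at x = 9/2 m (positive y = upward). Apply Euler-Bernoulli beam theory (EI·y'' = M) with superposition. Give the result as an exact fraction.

y(9/2) = -70911/40000000 m

Load 1 — uniform load w=8 kN/m over full span:
  y_1 = -wx(L³-2Lx²+x³)/(24EI) = -8·(9/2)·(6³-2·6·(9/2)²+(9/2)³)/(24·50000) = -1539/800000 m
Load 2 — applied couple M₀=11 kN·m at a=12/5 m (b=L-a=18/5):
  y_2 = (M₀x³/(6L)-M₀(x-a)²/2+C₁x)/EI  [x>a] with C₁=M₀(3b²-L²)/(6L)=22/25 = (11·(9/2)³/(6·6)-11·((9/2)-(12/5))²/2+(22/25)·(9/2))/50000 = 6039/40000000 m
Superposition: y = Σ y_i = -70911/40000000 m ≈ -0.001773 m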